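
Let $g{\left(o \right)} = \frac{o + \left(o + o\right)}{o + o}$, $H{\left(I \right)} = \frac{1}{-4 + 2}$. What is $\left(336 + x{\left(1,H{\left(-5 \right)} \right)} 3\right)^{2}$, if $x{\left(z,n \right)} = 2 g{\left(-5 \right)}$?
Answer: $119025$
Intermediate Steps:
$H{\left(I \right)} = - \frac{1}{2}$ ($H{\left(I \right)} = \frac{1}{-2} = - \frac{1}{2}$)
$g{\left(o \right)} = \frac{3}{2}$ ($g{\left(o \right)} = \frac{o + 2 o}{2 o} = 3 o \frac{1}{2 o} = \frac{3}{2}$)
$x{\left(z,n \right)} = 3$ ($x{\left(z,n \right)} = 2 \cdot \frac{3}{2} = 3$)
$\left(336 + x{\left(1,H{\left(-5 \right)} \right)} 3\right)^{2} = \left(336 + 3 \cdot 3\right)^{2} = \left(336 + 9\right)^{2} = 345^{2} = 119025$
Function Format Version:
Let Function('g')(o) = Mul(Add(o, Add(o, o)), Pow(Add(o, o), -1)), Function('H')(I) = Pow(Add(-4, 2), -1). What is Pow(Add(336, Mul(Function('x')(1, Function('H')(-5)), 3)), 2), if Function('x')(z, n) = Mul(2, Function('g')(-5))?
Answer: 119025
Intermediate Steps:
Function('H')(I) = Rational(-1, 2) (Function('H')(I) = Pow(-2, -1) = Rational(-1, 2))
Function('g')(o) = Rational(3, 2) (Function('g')(o) = Mul(Add(o, Mul(2, o)), Pow(Mul(2, o), -1)) = Mul(Mul(3, o), Mul(Rational(1, 2), Pow(o, -1))) = Rational(3, 2))
Function('x')(z, n) = 3 (Function('x')(z, n) = Mul(2, Rational(3, 2)) = 3)
Pow(Add(336, Mul(Function('x')(1, Function('H')(-5)), 3)), 2) = Pow(Add(336, Mul(3, 3)), 2) = Pow(Add(336, 9), 2) = Pow(345, 2) = 119025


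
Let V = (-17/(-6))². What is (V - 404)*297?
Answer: -470415/4 ≈ -1.1760e+5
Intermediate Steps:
V = 289/36 (V = (-17*(-⅙))² = (17/6)² = 289/36 ≈ 8.0278)
(V - 404)*297 = (289/36 - 404)*297 = -14255/36*297 = -470415/4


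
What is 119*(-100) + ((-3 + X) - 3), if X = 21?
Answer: -11885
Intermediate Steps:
119*(-100) + ((-3 + X) - 3) = 119*(-100) + ((-3 + 21) - 3) = -11900 + (18 - 3) = -11900 + 15 = -11885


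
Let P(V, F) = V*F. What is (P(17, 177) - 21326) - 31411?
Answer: -49728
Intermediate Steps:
P(V, F) = F*V
(P(17, 177) - 21326) - 31411 = (177*17 - 21326) - 31411 = (3009 - 21326) - 31411 = -18317 - 31411 = -49728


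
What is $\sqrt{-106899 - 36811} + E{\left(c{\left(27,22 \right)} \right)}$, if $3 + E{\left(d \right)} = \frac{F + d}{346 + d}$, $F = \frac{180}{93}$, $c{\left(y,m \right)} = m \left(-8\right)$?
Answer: $- \frac{10603}{2635} + i \sqrt{143710} \approx -4.0239 + 379.09 i$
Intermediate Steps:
$c{\left(y,m \right)} = - 8 m$
$F = \frac{60}{31}$ ($F = 180 \cdot \frac{1}{93} = \frac{60}{31} \approx 1.9355$)
$E{\left(d \right)} = -3 + \frac{\frac{60}{31} + d}{346 + d}$
$\sqrt{-106899 - 36811} + E{\left(c{\left(27,22 \right)} \right)} = \sqrt{-106899 - 36811} + \frac{2 \left(-16059 - 31 \left(\left(-8\right) 22\right)\right)}{31 \left(346 - 176\right)} = \sqrt{-143710} + \frac{2 \left(-16059 - -5456\right)}{31 \left(346 - 176\right)} = i \sqrt{143710} + \frac{2 \left(-16059 + 5456\right)}{31 \cdot 170} = i \sqrt{143710} + \frac{2}{31} \cdot \frac{1}{170} \left(-10603\right) = i \sqrt{143710} - \frac{10603}{2635} = - \frac{10603}{2635} + i \sqrt{143710}$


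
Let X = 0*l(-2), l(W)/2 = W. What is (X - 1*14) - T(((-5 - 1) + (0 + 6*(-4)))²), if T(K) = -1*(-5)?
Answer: -19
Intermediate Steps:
l(W) = 2*W
T(K) = 5
X = 0 (X = 0*(2*(-2)) = 0*(-4) = 0)
(X - 1*14) - T(((-5 - 1) + (0 + 6*(-4)))²) = (0 - 1*14) - 1*5 = (0 - 14) - 5 = -14 - 5 = -19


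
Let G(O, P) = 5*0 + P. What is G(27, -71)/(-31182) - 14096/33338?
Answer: -218587237/519772758 ≈ -0.42054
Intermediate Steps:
G(O, P) = P (G(O, P) = 0 + P = P)
G(27, -71)/(-31182) - 14096/33338 = -71/(-31182) - 14096/33338 = -71*(-1/31182) - 14096*1/33338 = 71/31182 - 7048/16669 = -218587237/519772758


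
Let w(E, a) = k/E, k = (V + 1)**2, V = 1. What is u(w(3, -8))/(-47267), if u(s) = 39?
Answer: -39/47267 ≈ -0.00082510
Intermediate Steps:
k = 4 (k = (1 + 1)**2 = 2**2 = 4)
w(E, a) = 4/E
u(w(3, -8))/(-47267) = 39/(-47267) = 39*(-1/47267) = -39/47267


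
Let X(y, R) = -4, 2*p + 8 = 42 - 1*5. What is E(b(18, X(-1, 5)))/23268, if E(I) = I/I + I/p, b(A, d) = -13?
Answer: 1/224924 ≈ 4.4459e-6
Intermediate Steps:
p = 29/2 (p = -4 + (42 - 1*5)/2 = -4 + (42 - 5)/2 = -4 + (½)*37 = -4 + 37/2 = 29/2 ≈ 14.500)
E(I) = 1 + 2*I/29 (E(I) = I/I + I/(29/2) = 1 + I*(2/29) = 1 + 2*I/29)
E(b(18, X(-1, 5)))/23268 = (1 + (2/29)*(-13))/23268 = (1 - 26/29)*(1/23268) = (3/29)*(1/23268) = 1/224924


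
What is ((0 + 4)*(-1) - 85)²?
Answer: 7921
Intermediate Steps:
((0 + 4)*(-1) - 85)² = (4*(-1) - 85)² = (-4 - 85)² = (-89)² = 7921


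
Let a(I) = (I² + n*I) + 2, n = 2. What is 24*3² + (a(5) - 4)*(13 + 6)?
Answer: 843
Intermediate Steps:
a(I) = 2 + I² + 2*I (a(I) = (I² + 2*I) + 2 = 2 + I² + 2*I)
24*3² + (a(5) - 4)*(13 + 6) = 24*3² + ((2 + 5² + 2*5) - 4)*(13 + 6) = 24*9 + ((2 + 25 + 10) - 4)*19 = 216 + (37 - 4)*19 = 216 + 33*19 = 216 + 627 = 843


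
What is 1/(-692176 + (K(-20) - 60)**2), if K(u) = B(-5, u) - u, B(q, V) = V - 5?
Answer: -1/687951 ≈ -1.4536e-6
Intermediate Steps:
B(q, V) = -5 + V
K(u) = -5 (K(u) = (-5 + u) - u = -5)
1/(-692176 + (K(-20) - 60)**2) = 1/(-692176 + (-5 - 60)**2) = 1/(-692176 + (-65)**2) = 1/(-692176 + 4225) = 1/(-687951) = -1/687951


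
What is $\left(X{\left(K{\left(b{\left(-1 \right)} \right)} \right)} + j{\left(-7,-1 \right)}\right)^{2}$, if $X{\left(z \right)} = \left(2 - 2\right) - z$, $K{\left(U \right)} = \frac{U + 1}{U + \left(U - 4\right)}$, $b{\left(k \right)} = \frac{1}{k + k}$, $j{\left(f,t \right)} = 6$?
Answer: $\frac{3721}{100} \approx 37.21$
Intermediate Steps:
$b{\left(k \right)} = \frac{1}{2 k}$
$K{\left(U \right)} = \frac{1 + U}{-4 + 2 U}$ ($K{\left(U \right)} = \frac{1 + U}{U + \left(U - 4\right)} = \frac{1 + U}{U + \left(-4 + U\right)} = \frac{1 + U}{-4 + 2 U}$)
$X{\left(z \right)} = - z$ ($X{\left(z \right)} = 0 - z = - z$)
$\left(X{\left(K{\left(b{\left(-1 \right)} \right)} \right)} + j{\left(-7,-1 \right)}\right)^{2} = \left(- \frac{1 + \frac{1}{2 \left(-1\right)}}{2 \left(-2 + \frac{1}{2 \left(-1\right)}\right)} + 6\right)^{2} = \left(- \frac{1 + \frac{1}{2} \left(-1\right)}{2 \left(-2 + \frac{1}{2} \left(-1\right)\right)} + 6\right)^{2} = \left(- \frac{1 - \frac{1}{2}}{2 \left(-2 - \frac{1}{2}\right)} + 6\right)^{2} = \left(- \frac{1}{2 \left(- \frac{5}{2}\right) 2} + 6\right)^{2} = \left(- \frac{-2}{2 \cdot 5 \cdot 2} + 6\right)^{2} = \left(\left(-1\right) \left(- \frac{1}{10}\right) + 6\right)^{2} = \left(\frac{1}{10} + 6\right)^{2} = \left(\frac{61}{10}\right)^{2} = \frac{3721}{100}$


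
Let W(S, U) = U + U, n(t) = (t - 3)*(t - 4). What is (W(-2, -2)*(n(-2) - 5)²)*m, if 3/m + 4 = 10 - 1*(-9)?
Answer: -500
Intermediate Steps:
m = ⅕ (m = 3/(-4 + (10 - 1*(-9))) = 3/(-4 + (10 + 9)) = 3/(-4 + 19) = 3/15 = 3*(1/15) = ⅕ ≈ 0.20000)
n(t) = (-4 + t)*(-3 + t) (n(t) = (-3 + t)*(-4 + t) = (-4 + t)*(-3 + t))
W(S, U) = 2*U
(W(-2, -2)*(n(-2) - 5)²)*m = ((2*(-2))*((12 + (-2)² - 7*(-2)) - 5)²)*(⅕) = -4*((12 + 4 + 14) - 5)²*(⅕) = -4*(30 - 5)²*(⅕) = -4*25²*(⅕) = -4*625*(⅕) = -2500*⅕ = -500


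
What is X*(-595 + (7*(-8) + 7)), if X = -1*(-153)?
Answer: -98532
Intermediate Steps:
X = 153
X*(-595 + (7*(-8) + 7)) = 153*(-595 + (7*(-8) + 7)) = 153*(-595 + (-56 + 7)) = 153*(-595 - 49) = 153*(-644) = -98532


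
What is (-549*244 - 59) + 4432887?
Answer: 4298872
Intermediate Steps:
(-549*244 - 59) + 4432887 = (-133956 - 59) + 4432887 = -134015 + 4432887 = 4298872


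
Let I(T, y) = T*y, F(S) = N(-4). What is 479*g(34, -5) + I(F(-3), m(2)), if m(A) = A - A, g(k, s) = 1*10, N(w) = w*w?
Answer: 4790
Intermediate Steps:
N(w) = w**2
F(S) = 16 (F(S) = (-4)**2 = 16)
g(k, s) = 10
m(A) = 0
479*g(34, -5) + I(F(-3), m(2)) = 479*10 + 16*0 = 4790 + 0 = 4790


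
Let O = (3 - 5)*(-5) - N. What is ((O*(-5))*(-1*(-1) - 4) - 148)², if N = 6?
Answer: 7744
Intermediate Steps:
O = 4 (O = (3 - 5)*(-5) - 1*6 = -2*(-5) - 6 = 10 - 6 = 4)
((O*(-5))*(-1*(-1) - 4) - 148)² = ((4*(-5))*(-1*(-1) - 4) - 148)² = (-20*(1 - 4) - 148)² = (-20*(-3) - 148)² = (60 - 148)² = (-88)² = 7744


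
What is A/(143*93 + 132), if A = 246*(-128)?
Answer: -10496/4477 ≈ -2.3444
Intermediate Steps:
A = -31488
A/(143*93 + 132) = -31488/(143*93 + 132) = -31488/(13299 + 132) = -31488/13431 = -31488*1/13431 = -10496/4477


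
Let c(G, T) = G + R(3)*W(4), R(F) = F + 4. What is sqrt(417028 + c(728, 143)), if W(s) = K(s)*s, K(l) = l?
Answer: 2*sqrt(104467) ≈ 646.43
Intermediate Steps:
R(F) = 4 + F
W(s) = s**2 (W(s) = s*s = s**2)
c(G, T) = 112 + G (c(G, T) = G + (4 + 3)*4**2 = G + 7*16 = G + 112 = 112 + G)
sqrt(417028 + c(728, 143)) = sqrt(417028 + (112 + 728)) = sqrt(417028 + 840) = sqrt(417868) = 2*sqrt(104467)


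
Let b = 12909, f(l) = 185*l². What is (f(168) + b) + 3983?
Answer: 5238332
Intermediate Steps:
(f(168) + b) + 3983 = (185*168² + 12909) + 3983 = (185*28224 + 12909) + 3983 = (5221440 + 12909) + 3983 = 5234349 + 3983 = 5238332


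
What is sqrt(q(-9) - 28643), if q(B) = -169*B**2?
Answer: 2*I*sqrt(10583) ≈ 205.75*I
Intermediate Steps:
sqrt(q(-9) - 28643) = sqrt(-169*(-9)**2 - 28643) = sqrt(-169*81 - 28643) = sqrt(-13689 - 28643) = sqrt(-42332) = 2*I*sqrt(10583)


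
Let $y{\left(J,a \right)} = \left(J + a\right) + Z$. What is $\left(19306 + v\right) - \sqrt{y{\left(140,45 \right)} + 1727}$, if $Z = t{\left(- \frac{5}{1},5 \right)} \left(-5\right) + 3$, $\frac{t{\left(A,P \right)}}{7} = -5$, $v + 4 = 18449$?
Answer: $37751 - \sqrt{2090} \approx 37705.0$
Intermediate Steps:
$v = 18445$ ($v = -4 + 18449 = 18445$)
$t{\left(A,P \right)} = -35$ ($t{\left(A,P \right)} = 7 \left(-5\right) = -35$)
$Z = 178$ ($Z = \left(-35\right) \left(-5\right) + 3 = 175 + 3 = 178$)
$y{\left(J,a \right)} = 178 + J + a$ ($y{\left(J,a \right)} = \left(J + a\right) + 178 = 178 + J + a$)
$\left(19306 + v\right) - \sqrt{y{\left(140,45 \right)} + 1727} = \left(19306 + 18445\right) - \sqrt{\left(178 + 140 + 45\right) + 1727} = 37751 - \sqrt{363 + 1727} = 37751 - \sqrt{2090}$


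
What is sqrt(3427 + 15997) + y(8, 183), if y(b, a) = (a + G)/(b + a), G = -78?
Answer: 105/191 + 4*sqrt(1214) ≈ 139.92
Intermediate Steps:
y(b, a) = (-78 + a)/(a + b) (y(b, a) = (a - 78)/(b + a) = (-78 + a)/(a + b))
sqrt(3427 + 15997) + y(8, 183) = sqrt(3427 + 15997) + (-78 + 183)/(183 + 8) = sqrt(19424) + 105/191 = 4*sqrt(1214) + (1/191)*105 = 4*sqrt(1214) + 105/191 = 105/191 + 4*sqrt(1214)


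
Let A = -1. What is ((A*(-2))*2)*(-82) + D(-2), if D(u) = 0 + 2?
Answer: -326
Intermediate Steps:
D(u) = 2
((A*(-2))*2)*(-82) + D(-2) = (-1*(-2)*2)*(-82) + 2 = (2*2)*(-82) + 2 = 4*(-82) + 2 = -328 + 2 = -326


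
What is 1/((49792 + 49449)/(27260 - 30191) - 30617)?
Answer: -2931/89837668 ≈ -3.2626e-5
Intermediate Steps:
1/((49792 + 49449)/(27260 - 30191) - 30617) = 1/(99241/(-2931) - 30617) = 1/(99241*(-1/2931) - 30617) = 1/(-99241/2931 - 30617) = 1/(-89837668/2931) = -2931/89837668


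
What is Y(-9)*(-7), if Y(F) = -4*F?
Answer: -252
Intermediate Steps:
Y(-9)*(-7) = -4*(-9)*(-7) = 36*(-7) = -252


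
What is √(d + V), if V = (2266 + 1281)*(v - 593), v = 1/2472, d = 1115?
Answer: I*√3211605890130/1236 ≈ 1449.9*I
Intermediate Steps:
v = 1/2472 ≈ 0.00040453
V = -5199529565/2472 (V = (2266 + 1281)*(1/2472 - 593) = 3547*(-1465895/2472) = -5199529565/2472 ≈ -2.1034e+6)
√(d + V) = √(1115 - 5199529565/2472) = √(-5196773285/2472) = I*√3211605890130/1236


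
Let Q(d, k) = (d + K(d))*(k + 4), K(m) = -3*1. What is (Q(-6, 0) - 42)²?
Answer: 6084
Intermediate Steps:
K(m) = -3
Q(d, k) = (-3 + d)*(4 + k) (Q(d, k) = (d - 3)*(k + 4) = (-3 + d)*(4 + k))
(Q(-6, 0) - 42)² = ((-12 - 3*0 + 4*(-6) - 6*0) - 42)² = ((-12 + 0 - 24 + 0) - 42)² = (-36 - 42)² = (-78)² = 6084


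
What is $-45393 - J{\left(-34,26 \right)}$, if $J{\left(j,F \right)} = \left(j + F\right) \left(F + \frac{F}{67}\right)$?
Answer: $- \frac{3027187}{67} \approx -45182.0$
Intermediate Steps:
$J{\left(j,F \right)} = \frac{68 F \left(F + j\right)}{67}$ ($J{\left(j,F \right)} = \left(F + j\right) \left(F + F \frac{1}{67}\right) = \left(F + j\right) \left(F + \frac{F}{67}\right) = \left(F + j\right) \frac{68 F}{67} = \frac{68 F \left(F + j\right)}{67}$)
$-45393 - J{\left(-34,26 \right)} = -45393 - \frac{68}{67} \cdot 26 \left(26 - 34\right) = -45393 - \frac{68}{67} \cdot 26 \left(-8\right) = -45393 - - \frac{14144}{67} = -45393 + \frac{14144}{67} = - \frac{3027187}{67}$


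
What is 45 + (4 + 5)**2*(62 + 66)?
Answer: 10413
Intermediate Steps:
45 + (4 + 5)**2*(62 + 66) = 45 + 9**2*128 = 45 + 81*128 = 45 + 10368 = 10413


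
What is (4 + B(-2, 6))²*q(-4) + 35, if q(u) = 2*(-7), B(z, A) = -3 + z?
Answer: 21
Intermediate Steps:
q(u) = -14
(4 + B(-2, 6))²*q(-4) + 35 = (4 + (-3 - 2))²*(-14) + 35 = (4 - 5)²*(-14) + 35 = (-1)²*(-14) + 35 = 1*(-14) + 35 = -14 + 35 = 21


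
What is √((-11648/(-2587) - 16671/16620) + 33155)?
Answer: √10075359697042655/551230 ≈ 182.09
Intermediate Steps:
√((-11648/(-2587) - 16671/16620) + 33155) = √((-11648*(-1/2587) - 16671*1/16620) + 33155) = √((896/199 - 5557/5540) + 33155) = √(3857997/1102460 + 33155) = √(36555919297/1102460) = √10075359697042655/551230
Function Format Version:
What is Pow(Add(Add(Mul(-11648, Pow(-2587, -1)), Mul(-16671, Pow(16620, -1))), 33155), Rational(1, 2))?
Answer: Mul(Rational(1, 551230), Pow(10075359697042655, Rational(1, 2))) ≈ 182.09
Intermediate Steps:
Pow(Add(Add(Mul(-11648, Pow(-2587, -1)), Mul(-16671, Pow(16620, -1))), 33155), Rational(1, 2)) = Pow(Add(Add(Mul(-11648, Rational(-1, 2587)), Mul(-16671, Rational(1, 16620))), 33155), Rational(1, 2)) = Pow(Add(Add(Rational(896, 199), Rational(-5557, 5540)), 33155), Rational(1, 2)) = Pow(Add(Rational(3857997, 1102460), 33155), Rational(1, 2)) = Pow(Rational(36555919297, 1102460), Rational(1, 2)) = Mul(Rational(1, 551230), Pow(10075359697042655, Rational(1, 2)))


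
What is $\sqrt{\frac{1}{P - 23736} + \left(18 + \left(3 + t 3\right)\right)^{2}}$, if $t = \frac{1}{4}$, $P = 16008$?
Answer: $\frac{\sqrt{1765763958}}{1932} \approx 21.75$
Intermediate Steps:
$t = \frac{1}{4} \approx 0.25$
$\sqrt{\frac{1}{P - 23736} + \left(18 + \left(3 + t 3\right)\right)^{2}} = \sqrt{\frac{1}{16008 - 23736} + \left(18 + \left(3 + \frac{1}{4} \cdot 3\right)\right)^{2}} = \sqrt{\frac{1}{-7728} + \left(18 + \left(3 + \frac{3}{4}\right)\right)^{2}} = \sqrt{- \frac{1}{7728} + \left(18 + \frac{15}{4}\right)^{2}} = \sqrt{- \frac{1}{7728} + \left(\frac{87}{4}\right)^{2}} = \sqrt{- \frac{1}{7728} + \frac{7569}{16}} = \sqrt{\frac{1827913}{3864}} = \frac{\sqrt{1765763958}}{1932}$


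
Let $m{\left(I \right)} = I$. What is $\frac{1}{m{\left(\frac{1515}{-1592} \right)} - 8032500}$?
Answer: $- \frac{1592}{12787741515} \approx -1.2449 \cdot 10^{-7}$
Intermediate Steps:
$\frac{1}{m{\left(\frac{1515}{-1592} \right)} - 8032500} = \frac{1}{\frac{1515}{-1592} - 8032500} = \frac{1}{1515 \left(- \frac{1}{1592}\right) - 8032500} = \frac{1}{- \frac{1515}{1592} - 8032500} = \frac{1}{- \frac{12787741515}{1592}} = - \frac{1592}{12787741515}$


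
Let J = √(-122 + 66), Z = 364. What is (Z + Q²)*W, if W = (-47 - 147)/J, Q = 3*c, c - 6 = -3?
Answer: 43165*I*√14/14 ≈ 11536.0*I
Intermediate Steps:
c = 3 (c = 6 - 3 = 3)
J = 2*I*√14 (J = √(-56) = 2*I*√14 ≈ 7.4833*I)
Q = 9 (Q = 3*3 = 9)
W = 97*I*√14/14 (W = (-47 - 147)/((2*I*√14)) = -(-97)*I*√14/14 = 97*I*√14/14 ≈ 25.924*I)
(Z + Q²)*W = (364 + 9²)*(97*I*√14/14) = (364 + 81)*(97*I*√14/14) = 445*(97*I*√14/14) = 43165*I*√14/14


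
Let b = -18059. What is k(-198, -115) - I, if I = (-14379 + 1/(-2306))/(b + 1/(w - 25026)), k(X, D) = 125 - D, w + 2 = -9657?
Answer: 345511679308165/1444424015296 ≈ 239.20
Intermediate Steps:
w = -9659 (w = -2 - 9657 = -9659)
I = 1150084362875/1444424015296 (I = (-14379 + 1/(-2306))/(-18059 + 1/(-9659 - 25026)) = (-14379 - 1/2306)/(-18059 + 1/(-34685)) = -33157975/(2306*(-18059 - 1/34685)) = -33157975/(2306*(-626376416/34685)) = -33157975/2306*(-34685/626376416) = 1150084362875/1444424015296 ≈ 0.79622)
k(-198, -115) - I = (125 - 1*(-115)) - 1*1150084362875/1444424015296 = (125 + 115) - 1150084362875/1444424015296 = 240 - 1150084362875/1444424015296 = 345511679308165/1444424015296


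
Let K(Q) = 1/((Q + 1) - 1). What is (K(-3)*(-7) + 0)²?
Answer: 49/9 ≈ 5.4444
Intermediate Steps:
K(Q) = 1/Q (K(Q) = 1/((1 + Q) - 1) = 1/Q)
(K(-3)*(-7) + 0)² = (-7/(-3) + 0)² = (-⅓*(-7) + 0)² = (7/3 + 0)² = (7/3)² = 49/9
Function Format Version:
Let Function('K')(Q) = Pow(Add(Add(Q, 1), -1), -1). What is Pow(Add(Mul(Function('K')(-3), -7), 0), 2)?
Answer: Rational(49, 9) ≈ 5.4444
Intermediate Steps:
Function('K')(Q) = Pow(Q, -1) (Function('K')(Q) = Pow(Add(Add(1, Q), -1), -1) = Pow(Q, -1))
Pow(Add(Mul(Function('K')(-3), -7), 0), 2) = Pow(Add(Mul(Pow(-3, -1), -7), 0), 2) = Pow(Add(Mul(Rational(-1, 3), -7), 0), 2) = Pow(Add(Rational(7, 3), 0), 2) = Pow(Rational(7, 3), 2) = Rational(49, 9)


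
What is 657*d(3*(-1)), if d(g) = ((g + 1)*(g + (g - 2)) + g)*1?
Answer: 8541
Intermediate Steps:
d(g) = g + (1 + g)*(-2 + 2*g) (d(g) = ((1 + g)*(g + (-2 + g)) + g)*1 = ((1 + g)*(-2 + 2*g) + g)*1 = (g + (1 + g)*(-2 + 2*g))*1 = g + (1 + g)*(-2 + 2*g))
657*d(3*(-1)) = 657*(-2 + 3*(-1) + 2*(3*(-1))**2) = 657*(-2 - 3 + 2*(-3)**2) = 657*(-2 - 3 + 2*9) = 657*(-2 - 3 + 18) = 657*13 = 8541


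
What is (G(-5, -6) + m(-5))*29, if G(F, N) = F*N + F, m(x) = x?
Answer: 580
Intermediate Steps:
G(F, N) = F + F*N
(G(-5, -6) + m(-5))*29 = (-5*(1 - 6) - 5)*29 = (-5*(-5) - 5)*29 = (25 - 5)*29 = 20*29 = 580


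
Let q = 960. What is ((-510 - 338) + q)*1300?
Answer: 145600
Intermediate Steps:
((-510 - 338) + q)*1300 = ((-510 - 338) + 960)*1300 = (-848 + 960)*1300 = 112*1300 = 145600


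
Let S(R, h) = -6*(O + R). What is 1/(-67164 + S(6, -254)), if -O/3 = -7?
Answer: -1/67326 ≈ -1.4853e-5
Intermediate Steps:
O = 21 (O = -3*(-7) = 21)
S(R, h) = -126 - 6*R (S(R, h) = -6*(21 + R) = -126 - 6*R)
1/(-67164 + S(6, -254)) = 1/(-67164 + (-126 - 6*6)) = 1/(-67164 + (-126 - 36)) = 1/(-67164 - 162) = 1/(-67326) = -1/67326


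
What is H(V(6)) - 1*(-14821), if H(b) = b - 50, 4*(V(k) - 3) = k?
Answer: 29551/2 ≈ 14776.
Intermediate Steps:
V(k) = 3 + k/4
H(b) = -50 + b
H(V(6)) - 1*(-14821) = (-50 + (3 + (1/4)*6)) - 1*(-14821) = (-50 + (3 + 3/2)) + 14821 = (-50 + 9/2) + 14821 = -91/2 + 14821 = 29551/2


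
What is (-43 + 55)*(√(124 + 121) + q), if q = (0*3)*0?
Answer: 84*√5 ≈ 187.83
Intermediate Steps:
q = 0 (q = 0*0 = 0)
(-43 + 55)*(√(124 + 121) + q) = (-43 + 55)*(√(124 + 121) + 0) = 12*(√245 + 0) = 12*(7*√5 + 0) = 12*(7*√5) = 84*√5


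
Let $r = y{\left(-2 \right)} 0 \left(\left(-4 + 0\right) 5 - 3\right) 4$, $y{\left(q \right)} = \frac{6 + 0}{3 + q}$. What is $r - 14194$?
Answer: $-14194$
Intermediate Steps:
$y{\left(q \right)} = \frac{6}{3 + q}$
$r = 0$ ($r = \frac{6}{3 - 2} \cdot 0 \left(\left(-4 + 0\right) 5 - 3\right) 4 = \frac{6}{1} \cdot 0 \left(\left(-4\right) 5 - 3\right) 4 = 6 \cdot 1 \cdot 0 \left(-20 - 3\right) 4 = 6 \cdot 0 \left(\left(-23\right) 4\right) = 0 \left(-92\right) = 0$)
$r - 14194 = 0 - 14194 = -14194$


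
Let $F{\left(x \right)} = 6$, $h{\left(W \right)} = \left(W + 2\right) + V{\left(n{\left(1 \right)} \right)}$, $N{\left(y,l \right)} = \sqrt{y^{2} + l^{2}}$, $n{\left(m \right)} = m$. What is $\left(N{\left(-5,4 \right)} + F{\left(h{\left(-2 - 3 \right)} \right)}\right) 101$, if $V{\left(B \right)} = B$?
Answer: $606 + 101 \sqrt{41} \approx 1252.7$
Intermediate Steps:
$N{\left(y,l \right)} = \sqrt{l^{2} + y^{2}}$
$h{\left(W \right)} = 3 + W$ ($h{\left(W \right)} = \left(W + 2\right) + 1 = \left(2 + W\right) + 1 = 3 + W$)
$\left(N{\left(-5,4 \right)} + F{\left(h{\left(-2 - 3 \right)} \right)}\right) 101 = \left(\sqrt{4^{2} + \left(-5\right)^{2}} + 6\right) 101 = \left(\sqrt{16 + 25} + 6\right) 101 = \left(\sqrt{41} + 6\right) 101 = \left(6 + \sqrt{41}\right) 101 = 606 + 101 \sqrt{41}$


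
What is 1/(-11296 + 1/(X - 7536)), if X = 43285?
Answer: -35749/403820703 ≈ -8.8527e-5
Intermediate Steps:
1/(-11296 + 1/(X - 7536)) = 1/(-11296 + 1/(43285 - 7536)) = 1/(-11296 + 1/35749) = 1/(-403820703/35749) = -35749/403820703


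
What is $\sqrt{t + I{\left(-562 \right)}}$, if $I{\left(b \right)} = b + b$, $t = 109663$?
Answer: $\sqrt{108539} \approx 329.45$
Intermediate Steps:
$I{\left(b \right)} = 2 b$
$\sqrt{t + I{\left(-562 \right)}} = \sqrt{109663 + 2 \left(-562\right)} = \sqrt{109663 - 1124} = \sqrt{108539}$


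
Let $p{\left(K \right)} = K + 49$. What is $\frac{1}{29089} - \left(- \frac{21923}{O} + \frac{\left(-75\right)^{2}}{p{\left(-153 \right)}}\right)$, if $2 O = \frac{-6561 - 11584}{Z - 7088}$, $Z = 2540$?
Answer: $\frac{31907376443387}{2889119480} \approx 11044.0$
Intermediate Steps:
$O = \frac{18145}{9096}$ ($O = \frac{\left(-6561 - 11584\right) \frac{1}{2540 - 7088}}{2} = \frac{\left(-18145\right) \frac{1}{-4548}}{2} = \frac{\left(-18145\right) \left(- \frac{1}{4548}\right)}{2} = \frac{1}{2} \cdot \frac{18145}{4548} = \frac{18145}{9096} \approx 1.9948$)
$p{\left(K \right)} = 49 + K$
$\frac{1}{29089} - \left(- \frac{21923}{O} + \frac{\left(-75\right)^{2}}{p{\left(-153 \right)}}\right) = \frac{1}{29089} - \left(- \frac{21923}{\frac{18145}{9096}} + \frac{\left(-75\right)^{2}}{49 - 153}\right) = \frac{1}{29089} - \left(\left(-21923\right) \frac{9096}{18145} + \frac{5625}{-104}\right) = \frac{1}{29089} - \left(- \frac{199411608}{18145} + 5625 \left(- \frac{1}{104}\right)\right) = \frac{1}{29089} - \left(- \frac{199411608}{18145} - \frac{5625}{104}\right) = \frac{1}{29089} - - \frac{20840872857}{1887080} = \frac{1}{29089} + \frac{20840872857}{1887080} = \frac{31907376443387}{2889119480}$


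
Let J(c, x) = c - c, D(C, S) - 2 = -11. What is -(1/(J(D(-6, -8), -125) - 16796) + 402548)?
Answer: -6761196207/16796 ≈ -4.0255e+5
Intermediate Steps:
D(C, S) = -9 (D(C, S) = 2 - 11 = -9)
J(c, x) = 0
-(1/(J(D(-6, -8), -125) - 16796) + 402548) = -(1/(0 - 16796) + 402548) = -(1/(-16796) + 402548) = -(-1/16796 + 402548) = -1*6761196207/16796 = -6761196207/16796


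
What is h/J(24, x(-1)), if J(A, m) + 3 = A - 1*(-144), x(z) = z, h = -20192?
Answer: -20192/165 ≈ -122.38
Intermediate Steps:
J(A, m) = 141 + A (J(A, m) = -3 + (A - 1*(-144)) = -3 + (A + 144) = -3 + (144 + A) = 141 + A)
h/J(24, x(-1)) = -20192/(141 + 24) = -20192/165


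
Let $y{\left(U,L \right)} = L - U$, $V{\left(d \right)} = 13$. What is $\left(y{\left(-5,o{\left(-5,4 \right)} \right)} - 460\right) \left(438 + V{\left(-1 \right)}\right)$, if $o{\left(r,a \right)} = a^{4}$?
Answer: $-89749$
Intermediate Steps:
$\left(y{\left(-5,o{\left(-5,4 \right)} \right)} - 460\right) \left(438 + V{\left(-1 \right)}\right) = \left(\left(4^{4} - -5\right) - 460\right) \left(438 + 13\right) = \left(\left(256 + 5\right) - 460\right) 451 = \left(261 - 460\right) 451 = \left(-199\right) 451 = -89749$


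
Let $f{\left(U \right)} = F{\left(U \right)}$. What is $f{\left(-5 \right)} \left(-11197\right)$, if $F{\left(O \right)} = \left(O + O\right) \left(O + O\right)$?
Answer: $-1119700$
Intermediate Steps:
$F{\left(O \right)} = 4 O^{2}$ ($F{\left(O \right)} = 2 O 2 O = 4 O^{2}$)
$f{\left(U \right)} = 4 U^{2}$
$f{\left(-5 \right)} \left(-11197\right) = 4 \left(-5\right)^{2} \left(-11197\right) = 4 \cdot 25 \left(-11197\right) = 100 \left(-11197\right) = -1119700$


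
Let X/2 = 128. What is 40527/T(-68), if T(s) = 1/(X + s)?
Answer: 7619076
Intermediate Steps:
X = 256 (X = 2*128 = 256)
T(s) = 1/(256 + s)
40527/T(-68) = 40527/(1/(256 - 68)) = 40527/(1/188) = 40527*188 = 7619076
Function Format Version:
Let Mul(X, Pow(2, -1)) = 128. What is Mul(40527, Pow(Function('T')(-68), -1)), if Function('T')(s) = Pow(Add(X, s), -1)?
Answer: 7619076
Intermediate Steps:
X = 256 (X = Mul(2, 128) = 256)
Function('T')(s) = Pow(Add(256, s), -1)
Mul(40527, Pow(Function('T')(-68), -1)) = Mul(40527, Pow(Pow(Add(256, -68), -1), -1)) = Mul(40527, Pow(Pow(188, -1), -1)) = Mul(40527, Pow(Rational(1, 188), -1)) = Mul(40527, 188) = 7619076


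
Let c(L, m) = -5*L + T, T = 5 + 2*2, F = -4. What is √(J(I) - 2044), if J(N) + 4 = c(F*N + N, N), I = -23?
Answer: 4*I*√149 ≈ 48.826*I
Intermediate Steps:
T = 9 (T = 5 + 4 = 9)
c(L, m) = 9 - 5*L (c(L, m) = -5*L + 9 = 9 - 5*L)
J(N) = 5 + 15*N (J(N) = -4 + (9 - 5*(-4*N + N)) = -4 + (9 - (-15)*N) = -4 + (9 + 15*N) = 5 + 15*N)
√(J(I) - 2044) = √((5 + 15*(-23)) - 2044) = √((5 - 345) - 2044) = √(-340 - 2044) = √(-2384) = 4*I*√149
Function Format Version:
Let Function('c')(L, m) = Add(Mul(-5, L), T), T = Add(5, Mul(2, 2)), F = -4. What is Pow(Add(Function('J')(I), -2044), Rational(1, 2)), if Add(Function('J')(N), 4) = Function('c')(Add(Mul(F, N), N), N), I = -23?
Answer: Mul(4, I, Pow(149, Rational(1, 2))) ≈ Mul(48.826, I)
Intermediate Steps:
T = 9 (T = Add(5, 4) = 9)
Function('c')(L, m) = Add(9, Mul(-5, L)) (Function('c')(L, m) = Add(Mul(-5, L), 9) = Add(9, Mul(-5, L)))
Function('J')(N) = Add(5, Mul(15, N)) (Function('J')(N) = Add(-4, Add(9, Mul(-5, Add(Mul(-4, N), N)))) = Add(-4, Add(9, Mul(-5, Mul(-3, N)))) = Add(-4, Add(9, Mul(15, N))) = Add(5, Mul(15, N)))
Pow(Add(Function('J')(I), -2044), Rational(1, 2)) = Pow(Add(Add(5, Mul(15, -23)), -2044), Rational(1, 2)) = Pow(Add(Add(5, -345), -2044), Rational(1, 2)) = Pow(Add(-340, -2044), Rational(1, 2)) = Pow(-2384, Rational(1, 2)) = Mul(4, I, Pow(149, Rational(1, 2)))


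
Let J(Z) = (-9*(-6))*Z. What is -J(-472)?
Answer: 25488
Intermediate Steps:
J(Z) = 54*Z
-J(-472) = -54*(-472) = -1*(-25488) = 25488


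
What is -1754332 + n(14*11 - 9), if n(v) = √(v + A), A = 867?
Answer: -1754332 + 2*√253 ≈ -1.7543e+6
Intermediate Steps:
n(v) = √(867 + v) (n(v) = √(v + 867) = √(867 + v))
-1754332 + n(14*11 - 9) = -1754332 + √(867 + (14*11 - 9)) = -1754332 + √(867 + (154 - 9)) = -1754332 + √(867 + 145) = -1754332 + √1012 = -1754332 + 2*√253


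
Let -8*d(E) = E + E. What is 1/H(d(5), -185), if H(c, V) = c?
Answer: -⅘ ≈ -0.80000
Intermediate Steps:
d(E) = -E/4 (d(E) = -(E + E)/8 = -E/4)
1/H(d(5), -185) = 1/(-¼*5) = 1/(-5/4) = -⅘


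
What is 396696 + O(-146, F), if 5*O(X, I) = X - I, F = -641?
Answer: 396795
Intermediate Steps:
O(X, I) = -I/5 + X/5 (O(X, I) = (X - I)/5 = -I/5 + X/5)
396696 + O(-146, F) = 396696 + (-⅕*(-641) + (⅕)*(-146)) = 396696 + (641/5 - 146/5) = 396696 + 99 = 396795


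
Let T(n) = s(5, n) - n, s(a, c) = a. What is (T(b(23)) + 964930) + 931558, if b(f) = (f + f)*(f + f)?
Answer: 1894377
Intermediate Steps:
b(f) = 4*f² (b(f) = (2*f)*(2*f) = 4*f²)
T(n) = 5 - n
(T(b(23)) + 964930) + 931558 = ((5 - 4*23²) + 964930) + 931558 = ((5 - 4*529) + 964930) + 931558 = ((5 - 1*2116) + 964930) + 931558 = ((5 - 2116) + 964930) + 931558 = (-2111 + 964930) + 931558 = 962819 + 931558 = 1894377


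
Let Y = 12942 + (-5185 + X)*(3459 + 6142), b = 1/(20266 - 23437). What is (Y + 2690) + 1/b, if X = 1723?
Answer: -33226201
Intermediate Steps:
b = -1/3171 (b = 1/(-3171) = -1/3171 ≈ -0.00031536)
Y = -33225720 (Y = 12942 + (-5185 + 1723)*(3459 + 6142) = 12942 - 3462*9601 = 12942 - 33238662 = -33225720)
(Y + 2690) + 1/b = (-33225720 + 2690) + 1/(-1/3171) = -33223030 - 3171 = -33226201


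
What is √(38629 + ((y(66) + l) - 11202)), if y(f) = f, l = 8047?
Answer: 2*√8885 ≈ 188.52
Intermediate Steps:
√(38629 + ((y(66) + l) - 11202)) = √(38629 + ((66 + 8047) - 11202)) = √(38629 + (8113 - 11202)) = √(38629 - 3089) = √35540 = 2*√8885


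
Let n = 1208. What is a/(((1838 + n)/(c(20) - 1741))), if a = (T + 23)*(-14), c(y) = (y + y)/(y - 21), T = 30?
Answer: 660751/1523 ≈ 433.85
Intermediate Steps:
c(y) = 2*y/(-21 + y) (c(y) = (2*y)/(-21 + y) = 2*y/(-21 + y))
a = -742 (a = (30 + 23)*(-14) = 53*(-14) = -742)
a/(((1838 + n)/(c(20) - 1741))) = -742*(2*20/(-21 + 20) - 1741)/(1838 + 1208) = -742/(3046/(2*20/(-1) - 1741)) = -742/(3046/(2*20*(-1) - 1741)) = -742/(3046/(-40 - 1741)) = -742/(3046/(-1781)) = -742/(3046*(-1/1781)) = -742/(-3046/1781) = -742*(-1781/3046) = 660751/1523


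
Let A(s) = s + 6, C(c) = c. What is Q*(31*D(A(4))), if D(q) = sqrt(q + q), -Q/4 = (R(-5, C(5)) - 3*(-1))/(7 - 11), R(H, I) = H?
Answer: -124*sqrt(5) ≈ -277.27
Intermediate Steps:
A(s) = 6 + s
Q = -2 (Q = -4*(-5 - 3*(-1))/(7 - 11) = -4*(-5 + 3)/(-4) = -(-8)*(-1)/4 = -4*1/2 = -2)
D(q) = sqrt(2)*sqrt(q) (D(q) = sqrt(2*q) = sqrt(2)*sqrt(q))
Q*(31*D(A(4))) = -62*sqrt(2)*sqrt(6 + 4) = -62*sqrt(2)*sqrt(10) = -62*2*sqrt(5) = -124*sqrt(5)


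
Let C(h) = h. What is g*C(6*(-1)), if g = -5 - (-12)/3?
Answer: 6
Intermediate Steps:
g = -1 (g = -5 - (-12)/3 = -5 - 4*(-1) = -5 + 4 = -1)
g*C(6*(-1)) = -6*(-1) = -1*(-6) = 6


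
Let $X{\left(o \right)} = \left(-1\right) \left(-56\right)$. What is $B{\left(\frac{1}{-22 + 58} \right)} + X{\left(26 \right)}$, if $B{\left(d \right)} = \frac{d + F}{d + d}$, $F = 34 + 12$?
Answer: $\frac{1769}{2} \approx 884.5$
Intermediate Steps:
$X{\left(o \right)} = 56$
$F = 46$
$B{\left(d \right)} = \frac{46 + d}{2 d}$ ($B{\left(d \right)} = \frac{d + 46}{d + d} = \frac{46 + d}{2 d}$)
$B{\left(\frac{1}{-22 + 58} \right)} + X{\left(26 \right)} = \frac{46 + \frac{1}{-22 + 58}}{2 \frac{1}{-22 + 58}} + 56 = \frac{46 + \frac{1}{36}}{2 \cdot \frac{1}{36}} + 56 = \frac{\frac{1}{\frac{1}{36}} \left(46 + \frac{1}{36}\right)}{2} + 56 = \frac{1}{2} \cdot 36 \cdot \frac{1657}{36} + 56 = \frac{1657}{2} + 56 = \frac{1769}{2}$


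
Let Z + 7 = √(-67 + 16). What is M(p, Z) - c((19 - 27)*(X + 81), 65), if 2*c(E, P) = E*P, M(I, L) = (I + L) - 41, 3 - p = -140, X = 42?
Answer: 32075 + I*√51 ≈ 32075.0 + 7.1414*I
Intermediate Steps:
p = 143 (p = 3 - 1*(-140) = 3 + 140 = 143)
Z = -7 + I*√51 (Z = -7 + √(-67 + 16) = -7 + √(-51) = -7 + I*√51 ≈ -7.0 + 7.1414*I)
M(I, L) = -41 + I + L
c(E, P) = E*P/2 (c(E, P) = (E*P)/2 = E*P/2)
M(p, Z) - c((19 - 27)*(X + 81), 65) = (-41 + 143 + (-7 + I*√51)) - (19 - 27)*(42 + 81)*65/2 = (95 + I*√51) - (-8*123)*65/2 = (95 + I*√51) - (-984)*65/2 = (95 + I*√51) - 1*(-31980) = (95 + I*√51) + 31980 = 32075 + I*√51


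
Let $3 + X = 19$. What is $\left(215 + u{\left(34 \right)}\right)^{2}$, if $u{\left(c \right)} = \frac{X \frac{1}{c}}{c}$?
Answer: $\frac{3861255321}{83521} \approx 46231.0$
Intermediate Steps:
$X = 16$ ($X = -3 + 19 = 16$)
$u{\left(c \right)} = \frac{16}{c^{2}}$ ($u{\left(c \right)} = \frac{16 \frac{1}{c}}{c} = \frac{16}{c^{2}}$)
$\left(215 + u{\left(34 \right)}\right)^{2} = \left(215 + \frac{16}{1156}\right)^{2} = \left(215 + 16 \cdot \frac{1}{1156}\right)^{2} = \left(215 + \frac{4}{289}\right)^{2} = \left(\frac{62139}{289}\right)^{2} = \frac{3861255321}{83521}$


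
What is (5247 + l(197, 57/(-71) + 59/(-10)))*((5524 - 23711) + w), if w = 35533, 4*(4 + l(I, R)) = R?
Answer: 129100735953/1420 ≈ 9.0916e+7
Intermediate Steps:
l(I, R) = -4 + R/4
(5247 + l(197, 57/(-71) + 59/(-10)))*((5524 - 23711) + w) = (5247 + (-4 + (57/(-71) + 59/(-10))/4))*((5524 - 23711) + 35533) = (5247 + (-4 + (57*(-1/71) + 59*(-⅒))/4))*(-18187 + 35533) = (5247 + (-4 + (-57/71 - 59/10)/4))*17346 = (5247 + (-4 + (¼)*(-4759/710)))*17346 = (5247 + (-4 - 4759/2840))*17346 = (5247 - 16119/2840)*17346 = (14885361/2840)*17346 = 129100735953/1420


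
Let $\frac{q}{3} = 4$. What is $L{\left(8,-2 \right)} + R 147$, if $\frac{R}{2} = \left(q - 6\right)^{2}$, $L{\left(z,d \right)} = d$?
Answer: $10582$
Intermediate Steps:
$q = 12$ ($q = 3 \cdot 4 = 12$)
$R = 72$ ($R = 2 \left(12 - 6\right)^{2} = 2 \cdot 6^{2} = 2 \cdot 36 = 72$)
$L{\left(8,-2 \right)} + R 147 = -2 + 72 \cdot 147 = -2 + 10584 = 10582$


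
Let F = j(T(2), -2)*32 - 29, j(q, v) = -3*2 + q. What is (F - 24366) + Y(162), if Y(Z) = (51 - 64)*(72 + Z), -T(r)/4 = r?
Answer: -27885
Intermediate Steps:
T(r) = -4*r
j(q, v) = -6 + q
F = -477 (F = (-6 - 4*2)*32 - 29 = (-6 - 8)*32 - 29 = -14*32 - 29 = -448 - 29 = -477)
Y(Z) = -936 - 13*Z (Y(Z) = -13*(72 + Z) = -936 - 13*Z)
(F - 24366) + Y(162) = (-477 - 24366) + (-936 - 13*162) = -24843 + (-936 - 2106) = -24843 - 3042 = -27885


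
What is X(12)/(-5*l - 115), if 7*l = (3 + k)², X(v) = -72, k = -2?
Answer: 28/45 ≈ 0.62222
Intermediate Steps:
l = ⅐ (l = (3 - 2)²/7 = (⅐)*1² = (⅐)*1 = ⅐ ≈ 0.14286)
X(12)/(-5*l - 115) = -72/(-5*⅐ - 115) = -72/(-5/7 - 115) = -72/(-810/7) = -72*(-7/810) = 28/45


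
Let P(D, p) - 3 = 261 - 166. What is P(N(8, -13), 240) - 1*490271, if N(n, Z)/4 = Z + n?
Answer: -490173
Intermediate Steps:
N(n, Z) = 4*Z + 4*n (N(n, Z) = 4*(Z + n) = 4*Z + 4*n)
P(D, p) = 98 (P(D, p) = 3 + (261 - 166) = 3 + 95 = 98)
P(N(8, -13), 240) - 1*490271 = 98 - 1*490271 = 98 - 490271 = -490173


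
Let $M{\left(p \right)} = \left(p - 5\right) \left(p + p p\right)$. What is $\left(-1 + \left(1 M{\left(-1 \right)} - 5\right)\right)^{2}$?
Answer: $36$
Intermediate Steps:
$M{\left(p \right)} = \left(-5 + p\right) \left(p + p^{2}\right)$
$\left(-1 + \left(1 M{\left(-1 \right)} - 5\right)\right)^{2} = \left(-1 - \left(5 - - (-5 + \left(-1\right)^{2} - -4)\right)\right)^{2} = \left(-1 - \left(5 - - (-5 + 1 + 4)\right)\right)^{2} = \left(-1 - \left(5 - \left(-1\right) 0\right)\right)^{2} = \left(-1 + \left(1 \cdot 0 - 5\right)\right)^{2} = \left(-1 + \left(0 - 5\right)\right)^{2} = \left(-1 - 5\right)^{2} = \left(-6\right)^{2} = 36$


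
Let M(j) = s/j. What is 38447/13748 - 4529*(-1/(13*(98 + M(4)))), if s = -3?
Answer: 443485247/69523636 ≈ 6.3789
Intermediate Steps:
M(j) = -3/j
38447/13748 - 4529*(-1/(13*(98 + M(4)))) = 38447/13748 - 4529*(-1/(13*(98 - 3/4))) = 38447*(1/13748) - 4529*(-1/(13*(98 - 3*¼))) = 38447/13748 - 4529*(-1/(13*(98 - ¾))) = 38447/13748 - 4529/((-13*389/4)) = 38447/13748 - 4529/(-5057/4) = 38447/13748 - 4529*(-4/5057) = 38447/13748 + 18116/5057 = 443485247/69523636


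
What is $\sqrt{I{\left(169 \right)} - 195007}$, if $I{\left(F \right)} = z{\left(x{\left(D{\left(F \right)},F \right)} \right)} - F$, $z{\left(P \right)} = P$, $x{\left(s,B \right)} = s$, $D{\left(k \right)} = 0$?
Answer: $2 i \sqrt{48794} \approx 441.79 i$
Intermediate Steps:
$I{\left(F \right)} = - F$ ($I{\left(F \right)} = 0 - F = - F$)
$\sqrt{I{\left(169 \right)} - 195007} = \sqrt{\left(-1\right) 169 - 195007} = \sqrt{-169 - 195007} = \sqrt{-195176} = 2 i \sqrt{48794}$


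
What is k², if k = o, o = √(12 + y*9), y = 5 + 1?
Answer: 66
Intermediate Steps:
y = 6
o = √66 (o = √(12 + 6*9) = √(12 + 54) = √66 ≈ 8.1240)
k = √66 ≈ 8.1240
k² = (√66)² = 66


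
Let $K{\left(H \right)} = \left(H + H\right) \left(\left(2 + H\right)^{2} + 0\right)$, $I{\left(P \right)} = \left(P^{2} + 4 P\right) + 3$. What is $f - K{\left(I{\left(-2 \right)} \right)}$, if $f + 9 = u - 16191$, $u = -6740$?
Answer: $-22938$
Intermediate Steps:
$I{\left(P \right)} = 3 + P^{2} + 4 P$
$K{\left(H \right)} = 2 H \left(2 + H\right)^{2}$
$f = -22940$ ($f = -9 - 22931 = -22940$)
$f - K{\left(I{\left(-2 \right)} \right)} = -22940 - 2 \left(3 + \left(-2\right)^{2} + 4 \left(-2\right)\right) \left(2 + \left(3 + \left(-2\right)^{2} + 4 \left(-2\right)\right)\right)^{2} = -22940 - 2 \left(3 + 4 - 8\right) \left(2 + \left(3 + 4 - 8\right)\right)^{2} = -22940 - 2 \left(-1\right) \left(2 - 1\right)^{2} = -22940 - 2 \left(-1\right) 1^{2} = -22940 - 2 \left(-1\right) 1 = -22940 - -2 = -22940 + 2 = -22938$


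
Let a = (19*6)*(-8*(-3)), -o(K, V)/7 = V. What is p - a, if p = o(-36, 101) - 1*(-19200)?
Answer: 15757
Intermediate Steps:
o(K, V) = -7*V
a = 2736 (a = 114*24 = 2736)
p = 18493 (p = -7*101 - 1*(-19200) = -707 + 19200 = 18493)
p - a = 18493 - 1*2736 = 18493 - 2736 = 15757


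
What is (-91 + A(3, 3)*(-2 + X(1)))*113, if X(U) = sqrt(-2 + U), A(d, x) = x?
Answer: -10961 + 339*I ≈ -10961.0 + 339.0*I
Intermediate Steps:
(-91 + A(3, 3)*(-2 + X(1)))*113 = (-91 + 3*(-2 + sqrt(-2 + 1)))*113 = (-91 + 3*(-2 + sqrt(-1)))*113 = (-91 + 3*(-2 + I))*113 = (-91 + (-6 + 3*I))*113 = (-97 + 3*I)*113 = -10961 + 339*I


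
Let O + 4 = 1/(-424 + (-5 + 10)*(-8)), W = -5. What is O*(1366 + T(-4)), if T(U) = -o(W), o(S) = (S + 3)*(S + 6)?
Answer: -317547/58 ≈ -5474.9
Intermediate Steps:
o(S) = (3 + S)*(6 + S)
O = -1857/464 (O = -4 + 1/(-424 + (-5 + 10)*(-8)) = -4 + 1/(-424 + 5*(-8)) = -4 + 1/(-424 - 40) = -4 + 1/(-464) = -4 - 1/464 = -1857/464 ≈ -4.0022)
T(U) = 2 (T(U) = -(18 + (-5)**2 + 9*(-5)) = -(18 + 25 - 45) = -1*(-2) = 2)
O*(1366 + T(-4)) = -1857*(1366 + 2)/464 = -1857/464*1368 = -317547/58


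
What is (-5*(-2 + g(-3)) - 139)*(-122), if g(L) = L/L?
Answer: 16348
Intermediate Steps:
g(L) = 1
(-5*(-2 + g(-3)) - 139)*(-122) = (-5*(-2 + 1) - 139)*(-122) = (-5*(-1) - 139)*(-122) = (5 - 139)*(-122) = -134*(-122) = 16348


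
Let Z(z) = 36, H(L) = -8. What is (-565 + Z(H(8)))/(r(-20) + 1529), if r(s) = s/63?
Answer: -33327/96307 ≈ -0.34605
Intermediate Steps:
r(s) = s/63 (r(s) = s*(1/63) = s/63)
(-565 + Z(H(8)))/(r(-20) + 1529) = (-565 + 36)/((1/63)*(-20) + 1529) = -529/(-20/63 + 1529) = -529/96307/63 = -529*63/96307 = -33327/96307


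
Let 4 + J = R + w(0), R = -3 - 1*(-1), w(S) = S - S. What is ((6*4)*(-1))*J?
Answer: 144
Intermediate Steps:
w(S) = 0
R = -2 (R = -3 + 1 = -2)
J = -6 (J = -4 + (-2 + 0) = -4 - 2 = -6)
((6*4)*(-1))*J = ((6*4)*(-1))*(-6) = (24*(-1))*(-6) = -24*(-6) = 144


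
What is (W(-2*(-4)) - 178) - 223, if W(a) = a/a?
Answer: -400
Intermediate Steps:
W(a) = 1
(W(-2*(-4)) - 178) - 223 = (1 - 178) - 223 = -177 - 223 = -400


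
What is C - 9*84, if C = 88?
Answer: -668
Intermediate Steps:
C - 9*84 = 88 - 9*84 = 88 - 756 = -668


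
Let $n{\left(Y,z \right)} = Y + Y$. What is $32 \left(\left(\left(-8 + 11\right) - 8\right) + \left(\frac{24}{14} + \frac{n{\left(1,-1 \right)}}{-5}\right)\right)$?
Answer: $- \frac{4128}{35} \approx -117.94$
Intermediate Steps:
$n{\left(Y,z \right)} = 2 Y$
$32 \left(\left(\left(-8 + 11\right) - 8\right) + \left(\frac{24}{14} + \frac{n{\left(1,-1 \right)}}{-5}\right)\right) = 32 \left(\left(\left(-8 + 11\right) - 8\right) + \left(\frac{24}{14} + \frac{2 \cdot 1}{-5}\right)\right) = 32 \left(\left(3 - 8\right) + \left(24 \cdot \frac{1}{14} + 2 \left(- \frac{1}{5}\right)\right)\right) = 32 \left(-5 + \left(\frac{12}{7} - \frac{2}{5}\right)\right) = 32 \left(-5 + \frac{46}{35}\right) = 32 \left(- \frac{129}{35}\right) = - \frac{4128}{35}$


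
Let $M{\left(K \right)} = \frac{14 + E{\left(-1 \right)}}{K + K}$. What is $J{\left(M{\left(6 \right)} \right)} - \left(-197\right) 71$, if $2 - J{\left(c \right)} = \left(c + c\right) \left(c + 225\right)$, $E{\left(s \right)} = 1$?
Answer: $\frac{107387}{8} \approx 13423.0$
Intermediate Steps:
$M{\left(K \right)} = \frac{15}{2 K}$ ($M{\left(K \right)} = \frac{14 + 1}{K + K} = \frac{15}{2 K}$)
$J{\left(c \right)} = 2 - 2 c \left(225 + c\right)$ ($J{\left(c \right)} = 2 - \left(c + c\right) \left(c + 225\right) = 2 - 2 c \left(225 + c\right)$)
$J{\left(M{\left(6 \right)} \right)} - \left(-197\right) 71 = \left(2 - 450 \frac{15}{2 \cdot 6} - 2 \left(\frac{15}{2 \cdot 6}\right)^{2}\right) - \left(-197\right) 71 = \left(2 - 450 \cdot \frac{15}{2} \cdot \frac{1}{6} - 2 \left(\frac{15}{2} \cdot \frac{1}{6}\right)^{2}\right) - -13987 = \left(2 - \frac{1125}{2} - 2 \left(\frac{5}{4}\right)^{2}\right) + 13987 = \left(2 - \frac{1125}{2} - \frac{25}{8}\right) + 13987 = - \frac{4509}{8} + 13987 = \frac{107387}{8}$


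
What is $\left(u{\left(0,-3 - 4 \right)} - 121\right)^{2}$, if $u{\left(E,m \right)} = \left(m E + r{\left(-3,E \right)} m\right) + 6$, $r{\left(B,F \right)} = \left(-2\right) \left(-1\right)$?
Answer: $16641$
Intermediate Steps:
$r{\left(B,F \right)} = 2$
$u{\left(E,m \right)} = 6 + 2 m + E m$ ($u{\left(E,m \right)} = \left(m E + 2 m\right) + 6 = \left(E m + 2 m\right) + 6 = \left(2 m + E m\right) + 6 = 6 + 2 m + E m$)
$\left(u{\left(0,-3 - 4 \right)} - 121\right)^{2} = \left(\left(6 + 2 \left(-3 - 4\right) + 0 \left(-3 - 4\right)\right) - 121\right)^{2} = \left(\left(6 + 2 \left(-7\right) + 0 \left(-7\right)\right) - 121\right)^{2} = \left(\left(6 - 14 + 0\right) - 121\right)^{2} = \left(-8 - 121\right)^{2} = \left(-129\right)^{2} = 16641$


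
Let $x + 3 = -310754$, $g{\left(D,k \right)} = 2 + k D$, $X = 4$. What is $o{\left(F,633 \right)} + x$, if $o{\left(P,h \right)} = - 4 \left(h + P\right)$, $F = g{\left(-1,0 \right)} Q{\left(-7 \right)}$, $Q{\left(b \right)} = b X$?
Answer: $-313065$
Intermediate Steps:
$g{\left(D,k \right)} = 2 + D k$
$Q{\left(b \right)} = 4 b$ ($Q{\left(b \right)} = b 4 = 4 b$)
$x = -310757$ ($x = -3 - 310754 = -310757$)
$F = -56$ ($F = \left(2 - 0\right) 4 \left(-7\right) = \left(2 + 0\right) \left(-28\right) = 2 \left(-28\right) = -56$)
$o{\left(P,h \right)} = - 4 P - 4 h$ ($o{\left(P,h \right)} = - 4 \left(P + h\right) = - 4 P - 4 h$)
$o{\left(F,633 \right)} + x = \left(\left(-4\right) \left(-56\right) - 2532\right) - 310757 = \left(224 - 2532\right) - 310757 = -2308 - 310757 = -313065$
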